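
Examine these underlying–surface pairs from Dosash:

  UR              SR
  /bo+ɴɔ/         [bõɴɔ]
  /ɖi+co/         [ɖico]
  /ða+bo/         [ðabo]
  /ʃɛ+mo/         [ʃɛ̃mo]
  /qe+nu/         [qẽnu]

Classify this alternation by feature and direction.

The vowel /o/ surfaces as nasalised [õ] next to the following nasal /ɴ/ — it has acquired the [+nasal] feature of its neighbour.
Likewise in the remaining data: /ɛ/ → [ɛ̃] before /m/; /e/ → [ẽ] before /n/ — each time a vowel is nasalised next to a following nasal.
No change occurs in [ɖico], [ðabo] because the vowel at the boundary is adjacent to an oral consonant, not a nasal (/i/ next to /c/; /a/ next to /b/).
Because the conditioning nasal is to the right of the vowel that changes, the process is regressive (anticipatory).

regressive nasality assimilation (vowel nasalisation)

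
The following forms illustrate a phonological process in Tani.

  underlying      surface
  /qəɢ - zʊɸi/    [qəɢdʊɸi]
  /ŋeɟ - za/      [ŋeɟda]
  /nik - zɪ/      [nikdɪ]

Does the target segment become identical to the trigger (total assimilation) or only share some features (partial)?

Comparing underlying and surface forms, /z/ → [d] is the alternation; the neighbouring /ɢ/ is constant.
The change fricative → stop matches the manner of the preceding /ɢ/, identifying this as manner assimilation.
Place and voice are unchanged, so the assimilation is partial, not total.
The same holds elsewhere in the data: /z/ → [d] after /ɟ/ (fricative → stop, matching a stop); /z/ → [d] after /k/ (fricative → stop, matching a stop) — only manner changes, and always toward the preceding segment.

partial assimilation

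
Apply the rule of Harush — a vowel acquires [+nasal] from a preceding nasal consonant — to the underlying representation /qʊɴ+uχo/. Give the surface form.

The vowel /u/ is adjacent to the preceding nasal /ɴ/, so it acquires [+nasal] and surfaces as [ũ].

[qʊɴũχo]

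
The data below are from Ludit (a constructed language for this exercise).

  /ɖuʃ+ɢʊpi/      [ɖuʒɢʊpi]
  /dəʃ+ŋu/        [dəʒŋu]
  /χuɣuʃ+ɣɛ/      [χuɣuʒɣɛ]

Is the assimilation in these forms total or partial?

partial assimilation

The segment that alternates is /ʃ/, which surfaces as [ʒ] when adjacent to /ɢ/.
/ʃ/ is voiceless while /ɢ/ is voiced; the output [ʒ] is voiced, matching the trigger — so the feature that spreads is voicing.
Place and manner are unchanged, so the assimilation is partial, not total.
Checking the remaining alternations: /ʃ/ → [ʒ] before /ŋ/ (voiceless → voiced, matching voiced); /ʃ/ → [ʒ] before /ɣ/ (voiceless → voiced, matching voiced) — only voicing changes, and always toward the following segment.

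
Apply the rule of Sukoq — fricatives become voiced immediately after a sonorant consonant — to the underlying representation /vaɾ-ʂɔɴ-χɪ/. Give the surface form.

[vaɾʐɔɴʁɪ]

/ʂ/ is a voiceless retroflex fricative. The preceding trigger /ɾ/ is voiced, so /ʂ/ must become voiced as well.
A voiced retroflex fricative is [ʐ], so the surface segment is [ʐ].
The same rule applies at the second boundary: /χ/ → [ʁ] next to /ɴ/.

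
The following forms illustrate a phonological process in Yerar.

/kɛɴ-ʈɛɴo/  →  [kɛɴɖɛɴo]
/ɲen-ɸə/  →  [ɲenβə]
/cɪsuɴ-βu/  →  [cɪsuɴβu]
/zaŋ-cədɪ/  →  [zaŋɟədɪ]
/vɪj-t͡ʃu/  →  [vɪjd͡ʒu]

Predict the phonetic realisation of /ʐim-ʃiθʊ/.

[ʐimʒiθʊ]

The data show progressive voicing assimilation: /ʈ/ → [ɖ] after /ɴ/; /ɸ/ → [β] after /n/; /c/ → [ɟ] after /ŋ/; /t͡ʃ/ → [d͡ʒ] after /j/. In each pair only voicing changes, matching the preceding consonant, while place and manner stay constant.
No alternation appears in [cɪsuɴβu]: there the adjacent consonants already agree in voicing (/β/ and /ɴ/ are both voiced), so this form is consistent with the same rule.
/ʃ/ is a voiceless postalveolar fricative. The preceding trigger /m/ is voiced, so /ʃ/ must become voiced as well.
A voiced postalveolar fricative is [ʒ], so the surface segment is [ʒ].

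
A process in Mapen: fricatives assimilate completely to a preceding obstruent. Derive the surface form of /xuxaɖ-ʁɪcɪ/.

/ʁ/ is the segment targeted by the rule; it sits immediately after /ɖ/, so it assimilates completely and surfaces as [ɖ].

[xuxaɖɖɪcɪ]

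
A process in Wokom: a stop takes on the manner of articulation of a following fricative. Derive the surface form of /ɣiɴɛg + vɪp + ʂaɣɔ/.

The rule targets /g/ (voiced velar stop), which sits before the trigger /v/ (fricative).
A voiced velar fricative is [ɣ], so the surface segment is [ɣ].
At the second juncture, /p/ likewise becomes [ɸ] adjacent to /ʂ/.

[ɣiɴɛɣvɪɸʂaɣɔ]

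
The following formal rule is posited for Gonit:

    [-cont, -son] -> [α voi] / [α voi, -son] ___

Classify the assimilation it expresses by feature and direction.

The rule copies [voi] from the environment onto the target, so the assimilating feature is voicing.
Since the environment is written before the underscore, the trigger precedes the target; the direction is progressive.

progressive voicing assimilation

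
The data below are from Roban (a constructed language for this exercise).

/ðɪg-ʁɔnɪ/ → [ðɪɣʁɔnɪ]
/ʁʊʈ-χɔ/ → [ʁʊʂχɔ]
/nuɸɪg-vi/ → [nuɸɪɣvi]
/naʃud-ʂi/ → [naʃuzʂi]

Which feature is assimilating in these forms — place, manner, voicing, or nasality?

manner

The segment that alternates is /g/, which surfaces as [ɣ] when adjacent to /ʁ/.
The change stop → fricative matches the manner of the following /ʁ/, identifying this as manner assimilation.
The same holds elsewhere in the data: /ʈ/ → [ʂ] before /χ/ (stop → fricative, matching a fricative); /g/ → [ɣ] before /v/ (stop → fricative, matching a fricative); /d/ → [z] before /ʂ/ (stop → fricative, matching a fricative) — only manner changes, and always toward the following segment.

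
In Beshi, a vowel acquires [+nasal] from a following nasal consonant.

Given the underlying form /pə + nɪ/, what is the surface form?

[pə̃nɪ]

The vowel /ə/ is adjacent to the following nasal /n/, so it acquires [+nasal] and surfaces as [ə̃].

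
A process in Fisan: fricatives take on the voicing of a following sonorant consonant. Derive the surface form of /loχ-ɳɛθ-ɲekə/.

The rule targets /χ/ (voiceless uvular fricative), which sits before the trigger /ɳ/ (voiced).
A voiced uvular fricative is [ʁ], so the surface segment is [ʁ].
The same rule applies at the second boundary: /θ/ → [ð] next to /ɲ/.

[loʁɳɛðɲekə]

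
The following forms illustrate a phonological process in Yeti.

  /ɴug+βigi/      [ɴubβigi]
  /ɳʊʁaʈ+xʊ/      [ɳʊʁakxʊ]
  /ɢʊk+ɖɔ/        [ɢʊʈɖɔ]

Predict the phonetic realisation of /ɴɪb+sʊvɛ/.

[ɴɪdsʊvɛ]

The data show regressive place assimilation: /g/ → [b] before /β/; /ʈ/ → [k] before /x/; /k/ → [ʈ] before /ɖ/. In each pair only place changes, matching the following consonant, while manner and voice stay constant.
The rule targets /b/ (voiced bilabial stop), which sits before the trigger /s/ (alveolar).
The voiced alveolar stop is [d], so /b/ → [d].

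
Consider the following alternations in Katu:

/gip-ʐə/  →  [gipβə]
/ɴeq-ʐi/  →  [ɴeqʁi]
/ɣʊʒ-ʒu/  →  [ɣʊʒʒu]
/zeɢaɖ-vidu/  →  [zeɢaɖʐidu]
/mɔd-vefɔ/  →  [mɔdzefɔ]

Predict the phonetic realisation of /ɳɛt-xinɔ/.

[ɳɛtsinɔ]

The data show progressive place assimilation: /ʐ/ → [β] after /p/; /ʐ/ → [ʁ] after /q/; /v/ → [ʐ] after /ɖ/; /v/ → [z] after /d/. In each pair only place changes, matching the preceding consonant, while manner and voice stay constant.
No alternation appears in [ɣʊʒʒu]: there the adjacent consonants already agree in place (/ʒ/ and /ʒ/ are both postalveolar), so this form is consistent with the same rule.
/x/ is a voiceless velar fricative. The preceding trigger /t/ is alveolar, so /x/ must become alveolar as well.
Changing only its place to alveolar gives [s] — the voiceless alveolar fricative.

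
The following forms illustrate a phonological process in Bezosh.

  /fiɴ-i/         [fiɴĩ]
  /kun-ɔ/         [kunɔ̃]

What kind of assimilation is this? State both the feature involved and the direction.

progressive nasality assimilation (vowel nasalisation)

The vowel /i/ surfaces as nasalised [ĩ] next to the preceding nasal /ɴ/ — it has acquired the [+nasal] feature of its neighbour.
The other form shows the same pattern: /ɔ/ → [ɔ̃] after /n/ — each time a vowel is nasalised next to a preceding nasal.
Because the conditioning nasal is to the left of the vowel that changes, the process is progressive (perseverative).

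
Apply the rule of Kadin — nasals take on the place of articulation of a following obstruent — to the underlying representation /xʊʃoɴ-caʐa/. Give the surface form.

/ɴ/ is a voiced uvular nasal. The following trigger /c/ is palatal, so /ɴ/ must become palatal as well.
Changing only its place to palatal gives [ɲ] — the voiced palatal nasal.

[xʊʃoɲcaʐa]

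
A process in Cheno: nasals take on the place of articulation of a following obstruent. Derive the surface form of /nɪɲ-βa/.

/ɲ/ is a voiced palatal nasal. The following trigger /β/ is bilabial, so /ɲ/ must become bilabial as well.
A voiced bilabial nasal is [m], so the surface segment is [m].

[nɪmβa]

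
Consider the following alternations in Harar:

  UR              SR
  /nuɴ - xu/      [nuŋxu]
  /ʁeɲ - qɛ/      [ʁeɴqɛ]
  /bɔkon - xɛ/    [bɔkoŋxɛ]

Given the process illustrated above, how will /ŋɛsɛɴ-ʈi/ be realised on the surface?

[ŋɛsɛɳʈi]

The data show regressive place assimilation: /ɴ/ → [ŋ] before /x/; /ɲ/ → [ɴ] before /q/; /n/ → [ŋ] before /x/. In each pair only place changes, matching the following consonant, while manner and voice stay constant.
/ɴ/ is a voiced uvular nasal. The following trigger /ʈ/ is retroflex, so /ɴ/ must become retroflex as well.
The voiced retroflex nasal is [ɳ], so /ɴ/ → [ɳ].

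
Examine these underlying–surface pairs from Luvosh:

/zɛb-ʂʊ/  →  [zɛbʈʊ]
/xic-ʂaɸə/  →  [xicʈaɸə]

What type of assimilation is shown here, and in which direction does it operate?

Comparing underlying and surface forms, /ʂ/ → [ʈ] is the alternation; the neighbouring /b/ is constant.
/ʂ/ is a fricative while /b/ is a stop; the output [ʈ] is a stop, matching the trigger — so the feature that spreads is manner.
Place and voice are unchanged, so the assimilation is partial, not total.
Checking the remaining alternation: /ʂ/ → [ʈ] after /c/ (fricative → stop, matching a stop) — only manner changes, and always toward the preceding segment.
The trigger is the preceding segment, so the direction is progressive (perseverative).

progressive manner assimilation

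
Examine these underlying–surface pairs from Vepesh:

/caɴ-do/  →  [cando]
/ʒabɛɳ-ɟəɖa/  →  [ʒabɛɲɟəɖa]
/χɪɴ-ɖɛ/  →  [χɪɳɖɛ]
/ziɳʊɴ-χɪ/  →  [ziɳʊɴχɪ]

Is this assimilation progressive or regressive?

Underlying /ɴ/ is realised as [n] next to /d/; /d/ itself does not change.
/ɴ/ is uvular while /d/ is alveolar; the output [n] is alveolar, matching the trigger — so the feature that spreads is place.
Checking the remaining alternations: /ɳ/ → [ɲ] before /ɟ/ (retroflex → palatal, matching palatal); /ɴ/ → [ɳ] before /ɖ/ (uvular → retroflex, matching retroflex) — only place changes, and always toward the following segment.
No alternation appears in [ziɳʊɴχɪ]: there the adjacent consonants already agree in place (/ɴ/ and /χ/ are both uvular), so this form is consistent with the same rule.
Since the segment that changes precedes the conditioning segment, the assimilation is regressive.

regressive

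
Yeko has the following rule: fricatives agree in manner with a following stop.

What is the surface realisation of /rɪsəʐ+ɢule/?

[rɪsəɖɢule]

/ʐ/ is a voiced retroflex fricative. The following trigger /ɢ/ is a stop, so /ʐ/ must become a stop as well.
The voiced retroflex stop is [ɖ], so /ʐ/ → [ɖ].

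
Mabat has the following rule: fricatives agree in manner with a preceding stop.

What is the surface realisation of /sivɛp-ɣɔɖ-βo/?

The rule targets /ɣ/ (voiced velar fricative), which sits after the trigger /p/ (stop).
The voiced velar stop is [g], so /ɣ/ → [g].
At the second juncture, /β/ likewise becomes [b] adjacent to /ɖ/.

[sivɛpgɔɖbo]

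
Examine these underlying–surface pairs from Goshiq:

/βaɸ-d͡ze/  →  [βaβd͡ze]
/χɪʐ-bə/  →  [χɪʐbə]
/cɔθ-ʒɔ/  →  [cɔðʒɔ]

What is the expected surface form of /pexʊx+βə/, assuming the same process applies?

[pexʊɣβə]

The data show regressive voicing assimilation: /ɸ/ → [β] before /d͡z/; /θ/ → [ð] before /ʒ/. In each pair only voicing changes, matching the following consonant, while place and manner stay constant.
Nothing changes in [χɪʐbə]: there the adjacent consonants already agree in voicing (/ʐ/ and /b/ are both voiced), so this form is consistent with the same rule.
The rule targets /x/ (voiceless velar fricative), which sits before the trigger /β/ (voiced).
Changing only its voicing to voiced gives [ɣ] — the voiced velar fricative.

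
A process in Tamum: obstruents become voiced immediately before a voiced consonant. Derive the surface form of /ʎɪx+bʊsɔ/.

The rule targets /x/ (voiceless velar fricative), which sits before the trigger /b/ (voiced).
A voiced velar fricative is [ɣ], so the surface segment is [ɣ].

[ʎɪɣbʊsɔ]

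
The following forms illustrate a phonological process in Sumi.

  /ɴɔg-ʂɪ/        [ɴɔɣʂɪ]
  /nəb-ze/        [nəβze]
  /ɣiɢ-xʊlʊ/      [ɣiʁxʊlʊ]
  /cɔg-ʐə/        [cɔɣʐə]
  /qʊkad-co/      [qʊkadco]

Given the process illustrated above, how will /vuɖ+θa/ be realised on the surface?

[vuʐθa]

The data show regressive manner assimilation: /g/ → [ɣ] before /ʂ/; /b/ → [β] before /z/; /ɢ/ → [ʁ] before /x/; /g/ → [ɣ] before /ʐ/. In each pair only manner changes, matching the following consonant, while place and voice stay constant.
No alternation appears in [qʊkadco]: there the adjacent consonants already agree in manner (/d/ and /c/ are both stops), so this form is consistent with the same rule.
/ɖ/ is a voiced retroflex stop. The following trigger /θ/ is a fricative, so /ɖ/ must become a fricative as well.
Changing only its manner to fricative gives [ʐ] — the voiced retroflex fricative.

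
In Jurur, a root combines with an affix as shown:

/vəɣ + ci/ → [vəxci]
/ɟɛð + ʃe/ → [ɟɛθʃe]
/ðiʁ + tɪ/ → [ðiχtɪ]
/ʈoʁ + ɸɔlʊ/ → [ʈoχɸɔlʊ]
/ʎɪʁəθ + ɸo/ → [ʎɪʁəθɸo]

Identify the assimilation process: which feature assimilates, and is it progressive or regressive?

The segment that alternates is /ɣ/, which surfaces as [x] when adjacent to /c/.
The change voiced → voiceless matches the voicing of the following /c/, identifying this as voicing assimilation.
Place and manner are unchanged, so the assimilation is partial, not total.
Checking the remaining alternations: /ð/ → [θ] before /ʃ/ (voiced → voiceless, matching voiceless); /ʁ/ → [χ] before /t/ (voiced → voiceless, matching voiceless); /ʁ/ → [χ] before /ɸ/ (voiced → voiceless, matching voiceless) — only voicing changes, and always toward the following segment.
Nothing changes in [ʎɪʁəθɸo]: there the adjacent consonants already agree in voicing (/θ/ and /ɸ/ are both voiceless), so this form is consistent with the same rule.
The trigger is the following segment, so the direction is regressive (anticipatory).

regressive voicing assimilation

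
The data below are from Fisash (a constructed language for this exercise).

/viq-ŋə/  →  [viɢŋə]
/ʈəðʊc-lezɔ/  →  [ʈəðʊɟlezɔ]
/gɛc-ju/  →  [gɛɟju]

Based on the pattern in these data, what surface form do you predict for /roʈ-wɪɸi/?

The data show regressive voicing assimilation: /q/ → [ɢ] before /ŋ/; /c/ → [ɟ] before /l/; /c/ → [ɟ] before /j/. In each pair only voicing changes, matching the following consonant, while place and manner stay constant.
The rule targets /ʈ/ (voiceless retroflex stop), which sits before the trigger /w/ (voiced).
The voiced retroflex stop is [ɖ], so /ʈ/ → [ɖ].

[roɖwɪɸi]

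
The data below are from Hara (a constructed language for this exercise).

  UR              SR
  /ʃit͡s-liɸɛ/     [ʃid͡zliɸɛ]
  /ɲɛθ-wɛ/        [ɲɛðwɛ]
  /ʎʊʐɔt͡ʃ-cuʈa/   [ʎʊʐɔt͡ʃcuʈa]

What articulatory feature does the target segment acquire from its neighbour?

voicing

Underlying /t͡s/ is realised as [d͡z] next to /l/; /l/ itself does not change.
/t͡s/ is voiceless while /l/ is voiced; the output [d͡z] is voiced, matching the trigger — so the feature that spreads is voicing.
The same holds elsewhere in the data: /θ/ → [ð] before /w/ (voiceless → voiced, matching voiced) — only voicing changes, and always toward the following segment.
Nothing changes in [ʎʊʐɔt͡ʃcuʈa]: there the adjacent consonants already agree in voicing (/t͡ʃ/ and /c/ are both voiceless), so this form is consistent with the same rule.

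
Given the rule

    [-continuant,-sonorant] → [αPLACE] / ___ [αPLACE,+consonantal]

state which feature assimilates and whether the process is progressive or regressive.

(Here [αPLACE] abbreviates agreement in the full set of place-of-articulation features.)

regressive place assimilation

The shared variable α links the value of the place features (abbreviated [PLACE]) on the target to the same value on the neighbouring segment, so place is the feature that assimilates.
The conditioning segment sits to the right of the focus bar, meaning the trigger follows the segment that changes — regressive assimilation.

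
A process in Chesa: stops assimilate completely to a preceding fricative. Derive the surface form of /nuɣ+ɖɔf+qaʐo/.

[nuɣɣɔffaʐo]

/ɖ/ is the segment targeted by the rule; it sits immediately after /ɣ/, so it assimilates completely and surfaces as [ɣ].
The same rule applies at the second boundary: /q/ → [f] next to /f/.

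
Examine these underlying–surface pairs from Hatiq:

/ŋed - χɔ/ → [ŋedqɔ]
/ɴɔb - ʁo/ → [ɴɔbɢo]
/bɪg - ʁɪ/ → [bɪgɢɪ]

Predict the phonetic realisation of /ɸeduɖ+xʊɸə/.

The data show progressive manner assimilation: /χ/ → [q] after /d/; /ʁ/ → [ɢ] after /b/; /ʁ/ → [ɢ] after /g/. In each pair only manner changes, matching the preceding consonant, while place and voice stay constant.
/x/ is a voiceless velar fricative. The preceding trigger /ɖ/ is a stop, so /x/ must become a stop as well.
Changing only its manner to stop gives [k] — the voiceless velar stop.

[ɸeduɖkʊɸə]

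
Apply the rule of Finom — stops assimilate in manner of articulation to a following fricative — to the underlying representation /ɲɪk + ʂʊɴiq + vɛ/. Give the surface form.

The rule targets /k/ (voiceless velar stop), which sits before the trigger /ʂ/ (fricative).
A voiceless velar fricative is [x], so the surface segment is [x].
The same rule applies at the second boundary: /q/ → [χ] next to /v/.

[ɲɪxʂʊɴiχvɛ]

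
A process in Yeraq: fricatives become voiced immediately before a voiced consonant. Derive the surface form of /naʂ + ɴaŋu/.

[naʐɴaŋu]

/ʂ/ is a voiceless retroflex fricative. The following trigger /ɴ/ is voiced, so /ʂ/ must become voiced as well.
Changing only its voicing to voiced gives [ʐ] — the voiced retroflex fricative.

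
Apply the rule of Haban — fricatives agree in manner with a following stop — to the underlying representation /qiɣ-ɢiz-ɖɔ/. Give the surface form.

[qigɢidɖɔ]

The rule targets /ɣ/ (voiced velar fricative), which sits before the trigger /ɢ/ (stop).
A voiced velar stop is [g], so the surface segment is [g].
The same rule applies at the second boundary: /z/ → [d] next to /ɖ/.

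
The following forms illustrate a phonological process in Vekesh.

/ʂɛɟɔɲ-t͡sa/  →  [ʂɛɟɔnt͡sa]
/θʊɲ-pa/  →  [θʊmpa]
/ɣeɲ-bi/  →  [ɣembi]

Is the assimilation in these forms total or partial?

Comparing underlying and surface forms, /ɲ/ → [n] is the alternation; the neighbouring /t͡s/ is constant.
The change palatal → alveolar matches the place of the following /t͡s/, identifying this as place assimilation.
Manner and voice are unchanged, so the assimilation is partial, not total.
The same holds elsewhere in the data: /ɲ/ → [m] before /p/ (palatal → bilabial, matching bilabial); /ɲ/ → [m] before /b/ (palatal → bilabial, matching bilabial) — only place changes, and always toward the following segment.

partial assimilation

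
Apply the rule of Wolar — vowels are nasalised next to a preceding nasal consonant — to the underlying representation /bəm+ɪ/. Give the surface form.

/ɪ/ sits next to the nasal /m/ and is therefore nasalised to [ɪ̃].

[bəmɪ̃]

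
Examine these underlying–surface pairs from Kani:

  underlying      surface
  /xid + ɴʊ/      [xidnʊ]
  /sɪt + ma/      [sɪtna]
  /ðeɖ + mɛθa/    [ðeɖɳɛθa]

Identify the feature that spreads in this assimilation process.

place

Underlying /ɴ/ is realised as [n] next to /d/; /d/ itself does not change.
/ɴ/ is uvular while /d/ is alveolar; the output [n] is alveolar, matching the trigger — so the feature that spreads is place.
The other alternating forms pattern the same way: /m/ → [n] after /t/ (bilabial → alveolar, matching alveolar); /m/ → [ɳ] after /ɖ/ (bilabial → retroflex, matching retroflex) — only place changes, and always toward the preceding segment.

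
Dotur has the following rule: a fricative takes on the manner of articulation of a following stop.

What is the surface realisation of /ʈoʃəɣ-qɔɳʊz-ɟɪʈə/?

[ʈoʃəgqɔɳʊdɟɪʈə]

/ɣ/ is a voiced velar fricative. The following trigger /q/ is a stop, so /ɣ/ must become a stop as well.
The voiced velar stop is [g], so /ɣ/ → [g].
The same rule applies at the second boundary: /z/ → [d] next to /ɟ/.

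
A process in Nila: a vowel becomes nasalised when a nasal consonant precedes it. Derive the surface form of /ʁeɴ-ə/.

/ə/ sits next to the nasal /ɴ/ and is therefore nasalised to [ə̃].

[ʁeɴə̃]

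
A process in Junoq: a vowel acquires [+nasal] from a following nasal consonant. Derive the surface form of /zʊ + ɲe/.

The vowel /ʊ/ is adjacent to the following nasal /ɲ/, so it acquires [+nasal] and surfaces as [ʊ̃].

[zʊ̃ɲe]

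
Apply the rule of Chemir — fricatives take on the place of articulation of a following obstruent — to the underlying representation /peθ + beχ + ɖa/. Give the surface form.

The rule targets /θ/ (voiceless dental fricative), which sits before the trigger /b/ (bilabial).
Changing only its place to bilabial gives [ɸ] — the voiceless bilabial fricative.
The same rule applies at the second boundary: /χ/ → [ʂ] next to /ɖ/.

[peɸbeʂɖa]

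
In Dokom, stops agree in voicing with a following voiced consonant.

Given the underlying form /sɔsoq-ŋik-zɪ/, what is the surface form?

[sɔsoɢŋigzɪ]

/q/ is a voiceless uvular stop. The following trigger /ŋ/ is voiced, so /q/ must become voiced as well.
A voiced uvular stop is [ɢ], so the surface segment is [ɢ].
The same rule applies at the second boundary: /k/ → [g] next to /z/.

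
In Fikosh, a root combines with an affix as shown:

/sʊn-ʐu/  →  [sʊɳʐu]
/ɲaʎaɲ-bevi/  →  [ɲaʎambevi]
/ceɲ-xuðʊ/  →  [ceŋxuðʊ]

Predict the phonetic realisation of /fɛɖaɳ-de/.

[fɛɖande]

The data show regressive place assimilation: /n/ → [ɳ] before /ʐ/; /ɲ/ → [m] before /b/; /ɲ/ → [ŋ] before /x/. In each pair only place changes, matching the following consonant, while manner and voice stay constant.
The rule targets /ɳ/ (voiced retroflex nasal), which sits before the trigger /d/ (alveolar).
Changing only its place to alveolar gives [n] — the voiced alveolar nasal.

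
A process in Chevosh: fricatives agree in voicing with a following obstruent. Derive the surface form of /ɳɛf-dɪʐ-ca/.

[ɳɛvdɪʂca]

The rule targets /f/ (voiceless labiodental fricative), which sits before the trigger /d/ (voiced).
A voiced labiodental fricative is [v], so the surface segment is [v].
The same rule applies at the second boundary: /ʐ/ → [ʂ] next to /c/.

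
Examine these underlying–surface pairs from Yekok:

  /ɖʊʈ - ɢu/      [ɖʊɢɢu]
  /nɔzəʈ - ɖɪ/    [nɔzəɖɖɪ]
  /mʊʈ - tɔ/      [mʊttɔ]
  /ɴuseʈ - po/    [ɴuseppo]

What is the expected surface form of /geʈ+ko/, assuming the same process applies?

[gekko]

The data show regressive total assimilation (/ʈ/ → [ɢ] before /ɢ/; /ʈ/ → [ɖ] before /ɖ/; /ʈ/ → [t] before /t/; /ʈ/ → [p] before /p/): in every case the target segment becomes identical to its following neighbour, copying more than a single feature.
/ʈ/ is the segment targeted by the rule; it sits immediately before /k/, so it assimilates completely and surfaces as [k].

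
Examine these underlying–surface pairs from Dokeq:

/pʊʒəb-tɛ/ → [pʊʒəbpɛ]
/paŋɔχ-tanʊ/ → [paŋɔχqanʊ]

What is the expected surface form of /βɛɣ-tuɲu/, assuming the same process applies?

[βɛɣkuɲu]

The data show progressive place assimilation: /t/ → [p] after /b/; /t/ → [q] after /χ/. In each pair only place changes, matching the preceding consonant, while manner and voice stay constant.
/t/ is a voiceless alveolar stop. The preceding trigger /ɣ/ is velar, so /t/ must become velar as well.
Changing only its place to velar gives [k] — the voiceless velar stop.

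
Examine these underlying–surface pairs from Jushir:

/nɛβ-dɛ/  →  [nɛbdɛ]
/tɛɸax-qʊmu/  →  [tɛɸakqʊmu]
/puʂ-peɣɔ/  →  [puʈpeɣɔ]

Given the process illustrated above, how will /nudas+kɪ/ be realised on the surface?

[nudatkɪ]

The data show regressive manner assimilation: /β/ → [b] before /d/; /x/ → [k] before /q/; /ʂ/ → [ʈ] before /p/. In each pair only manner changes, matching the following consonant, while place and voice stay constant.
The rule targets /s/ (voiceless alveolar fricative), which sits before the trigger /k/ (stop).
The voiceless alveolar stop is [t], so /s/ → [t].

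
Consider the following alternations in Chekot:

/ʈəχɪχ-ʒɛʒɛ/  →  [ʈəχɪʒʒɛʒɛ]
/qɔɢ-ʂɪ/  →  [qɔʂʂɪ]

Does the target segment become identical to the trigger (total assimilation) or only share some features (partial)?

Comparing underlying and surface forms, /χ/ → [ʒ] is the alternation; the neighbouring /ʒ/ is constant.
The output [ʒ] is identical to the trigger /ʒ/ — every feature (place, manner, voicing) has been copied — so this is total assimilation.
The other form behaves the same way: /ɢ/ → [ʂ] before /ʂ/ — in each case the output is a copy of the following consonant.

total assimilation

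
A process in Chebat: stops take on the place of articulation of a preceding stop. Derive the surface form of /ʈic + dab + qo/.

[ʈicɟabpo]

/d/ is a voiced alveolar stop. The preceding trigger /c/ is palatal, so /d/ must become palatal as well.
Changing only its place to palatal gives [ɟ] — the voiced palatal stop.
At the second juncture, /q/ likewise becomes [p] adjacent to /b/.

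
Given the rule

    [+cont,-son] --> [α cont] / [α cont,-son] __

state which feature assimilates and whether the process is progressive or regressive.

progressive manner assimilation

The shared variable α links the value of [cont] on the target to that of the neighbouring obstruent. [cont] distinguishes stops from fricatives — a manner-of-articulation feature — so this is manner assimilation.
The conditioning segment sits to the left of the focus bar, meaning the trigger precedes the segment that changes — progressive assimilation.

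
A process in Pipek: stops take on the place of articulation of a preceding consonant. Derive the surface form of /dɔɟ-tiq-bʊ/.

[dɔɟciqɢʊ]

The rule targets /t/ (voiceless alveolar stop), which sits after the trigger /ɟ/ (palatal).
The voiceless palatal stop is [c], so /t/ → [c].
At the second juncture, /b/ likewise becomes [ɢ] adjacent to /q/.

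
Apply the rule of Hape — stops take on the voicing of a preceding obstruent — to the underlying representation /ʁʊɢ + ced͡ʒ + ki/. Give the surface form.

/c/ is a voiceless palatal stop. The preceding trigger /ɢ/ is voiced, so /c/ must become voiced as well.
The voiced palatal stop is [ɟ], so /c/ → [ɟ].
The same rule applies at the second boundary: /k/ → [g] next to /d͡ʒ/.

[ʁʊɢɟed͡ʒgi]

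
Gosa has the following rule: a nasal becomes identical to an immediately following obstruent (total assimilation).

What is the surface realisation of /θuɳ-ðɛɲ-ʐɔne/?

/ɳ/ is the segment targeted by the rule; it sits immediately before /ð/, so it assimilates completely and surfaces as [ð].
At the second juncture, /ɲ/ likewise becomes [ʐ] adjacent to /ʐ/.

[θuððɛʐʐɔne]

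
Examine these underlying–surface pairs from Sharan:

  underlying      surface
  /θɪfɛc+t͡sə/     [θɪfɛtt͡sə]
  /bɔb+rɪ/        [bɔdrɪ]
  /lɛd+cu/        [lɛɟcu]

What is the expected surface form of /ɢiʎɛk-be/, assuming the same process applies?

The data show regressive place assimilation: /c/ → [t] before /t͡s/; /b/ → [d] before /r/; /d/ → [ɟ] before /c/. In each pair only place changes, matching the following consonant, while manner and voice stay constant.
/k/ is a voiceless velar stop. The following trigger /b/ is bilabial, so /k/ must become bilabial as well.
A voiceless bilabial stop is [p], so the surface segment is [p].

[ɢiʎɛpbe]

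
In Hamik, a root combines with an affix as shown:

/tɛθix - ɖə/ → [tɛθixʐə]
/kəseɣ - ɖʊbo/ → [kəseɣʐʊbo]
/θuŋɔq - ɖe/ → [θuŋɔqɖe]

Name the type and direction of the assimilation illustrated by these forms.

Underlying /ɖ/ is realised as [ʐ] next to /x/; /x/ itself does not change.
The change stop → fricative matches the manner of the preceding /x/, identifying this as manner assimilation.
Place and voice are unchanged, so the assimilation is partial, not total.
The other alternating form patterns the same way: /ɖ/ → [ʐ] after /ɣ/ (stop → fricative, matching a fricative) — only manner changes, and always toward the preceding segment.
Nothing changes in [θuŋɔqɖe]: there the adjacent consonants already agree in manner (/ɖ/ and /q/ are both stops), so this form is consistent with the same rule.
The trigger is the preceding segment, so the direction is progressive (perseverative).

progressive manner assimilation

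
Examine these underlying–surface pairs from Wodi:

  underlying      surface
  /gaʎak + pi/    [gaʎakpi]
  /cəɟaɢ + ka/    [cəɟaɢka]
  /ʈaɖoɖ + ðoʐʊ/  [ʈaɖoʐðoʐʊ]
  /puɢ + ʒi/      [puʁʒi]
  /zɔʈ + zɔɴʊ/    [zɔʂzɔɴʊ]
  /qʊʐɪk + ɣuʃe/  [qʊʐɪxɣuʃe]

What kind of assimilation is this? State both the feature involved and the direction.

Comparing underlying and surface forms, /ɖ/ → [ʐ] is the alternation; the neighbouring /ð/ is constant.
The change stop → fricative matches the manner of the following /ð/, identifying this as manner assimilation.
Place and voice are unchanged, so the assimilation is partial, not total.
The same holds elsewhere in the data: /ɢ/ → [ʁ] before /ʒ/ (stop → fricative, matching a fricative); /ʈ/ → [ʂ] before /z/ (stop → fricative, matching a fricative); /k/ → [x] before /ɣ/ (stop → fricative, matching a fricative) — only manner changes, and always toward the following segment.
Nothing changes in [gaʎakpi], [cəɟaɢka]: there the adjacent consonants already agree in manner (/k/ and /p/ are both stops; /ɢ/ and /k/ are both stops), so these forms are consistent with the same rule.
Since the segment that changes precedes the conditioning segment, the assimilation is regressive.

regressive manner assimilation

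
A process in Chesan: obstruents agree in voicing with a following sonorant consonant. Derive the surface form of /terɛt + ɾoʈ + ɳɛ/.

[terɛdɾoɖɳɛ]

The rule targets /t/ (voiceless alveolar stop), which sits before the trigger /ɾ/ (voiced).
A voiced alveolar stop is [d], so the surface segment is [d].
At the second juncture, /ʈ/ likewise becomes [ɖ] adjacent to /ɳ/.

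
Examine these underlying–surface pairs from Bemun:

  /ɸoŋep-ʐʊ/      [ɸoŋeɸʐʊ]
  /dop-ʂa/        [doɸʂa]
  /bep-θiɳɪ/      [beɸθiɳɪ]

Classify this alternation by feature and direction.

Underlying /p/ is realised as [ɸ] next to /ʐ/; /ʐ/ itself does not change.
/p/ is a stop while /ʐ/ is a fricative; the output [ɸ] is a fricative, matching the trigger — so the feature that spreads is manner.
Place and voice are unchanged, so the assimilation is partial, not total.
The same holds elsewhere in the data: /p/ → [ɸ] before /ʂ/ (stop → fricative, matching a fricative); /p/ → [ɸ] before /θ/ (stop → fricative, matching a fricative) — only manner changes, and always toward the following segment.
The trigger is the following segment, so the direction is regressive (anticipatory).

regressive manner assimilation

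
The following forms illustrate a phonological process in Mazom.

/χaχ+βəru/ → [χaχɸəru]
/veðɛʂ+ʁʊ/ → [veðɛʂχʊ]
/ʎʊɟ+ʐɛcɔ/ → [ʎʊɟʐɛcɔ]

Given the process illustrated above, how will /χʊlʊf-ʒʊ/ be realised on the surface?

[χʊlʊfʃʊ]

The data show progressive voicing assimilation: /β/ → [ɸ] after /χ/; /ʁ/ → [χ] after /ʂ/. In each pair only voicing changes, matching the preceding consonant, while place and manner stay constant.
No alternation appears in [ʎʊɟʐɛcɔ]: there the adjacent consonants already agree in voicing (/ʐ/ and /ɟ/ are both voiced), so this form is consistent with the same rule.
/ʒ/ is a voiced postalveolar fricative. The preceding trigger /f/ is voiceless, so /ʒ/ must become voiceless as well.
The voiceless postalveolar fricative is [ʃ], so /ʒ/ → [ʃ].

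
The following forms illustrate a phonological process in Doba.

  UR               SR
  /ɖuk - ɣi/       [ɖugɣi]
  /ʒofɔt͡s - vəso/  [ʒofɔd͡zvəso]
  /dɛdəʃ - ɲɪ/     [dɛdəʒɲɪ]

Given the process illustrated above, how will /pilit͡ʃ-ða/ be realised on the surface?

[pilid͡ʒða]

The data show regressive voicing assimilation: /k/ → [g] before /ɣ/; /t͡s/ → [d͡z] before /v/; /ʃ/ → [ʒ] before /ɲ/. In each pair only voicing changes, matching the following consonant, while place and manner stay constant.
/t͡ʃ/ is a voiceless postalveolar affricate. The following trigger /ð/ is voiced, so /t͡ʃ/ must become voiced as well.
The voiced postalveolar affricate is [d͡ʒ], so /t͡ʃ/ → [d͡ʒ].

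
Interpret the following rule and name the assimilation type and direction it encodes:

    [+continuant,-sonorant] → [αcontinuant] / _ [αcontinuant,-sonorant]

The shared variable α links the value of [continuant] on the target to that of the neighbouring obstruent. [continuant] distinguishes stops from fricatives — a manner-of-articulation feature — so this is manner assimilation.
Since the environment is written after the underscore, the trigger follows the target; the direction is regressive.

regressive manner assimilation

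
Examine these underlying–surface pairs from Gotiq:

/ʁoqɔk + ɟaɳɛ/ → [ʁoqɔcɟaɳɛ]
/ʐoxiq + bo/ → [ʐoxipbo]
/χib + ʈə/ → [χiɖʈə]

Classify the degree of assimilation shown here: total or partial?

partial assimilation

Comparing underlying and surface forms, /k/ → [c] is the alternation; the neighbouring /ɟ/ is constant.
/k/ is velar while /ɟ/ is palatal; the output [c] is palatal, matching the trigger — so the feature that spreads is place.
Manner and voice are unchanged, so the assimilation is partial, not total.
The same holds elsewhere in the data: /q/ → [p] before /b/ (uvular → bilabial, matching bilabial); /b/ → [ɖ] before /ʈ/ (bilabial → retroflex, matching retroflex) — only place changes, and always toward the following segment.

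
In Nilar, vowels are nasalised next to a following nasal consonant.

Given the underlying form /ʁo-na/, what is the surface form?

[ʁõna]

The vowel /o/ is adjacent to the following nasal /n/, so it acquires [+nasal] and surfaces as [õ].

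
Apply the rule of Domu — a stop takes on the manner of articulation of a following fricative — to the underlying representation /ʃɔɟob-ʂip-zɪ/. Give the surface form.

The rule targets /b/ (voiced bilabial stop), which sits before the trigger /ʂ/ (fricative).
Changing only its manner to fricative gives [β] — the voiced bilabial fricative.
The same rule applies at the second boundary: /p/ → [ɸ] next to /z/.

[ʃɔɟoβʂiɸzɪ]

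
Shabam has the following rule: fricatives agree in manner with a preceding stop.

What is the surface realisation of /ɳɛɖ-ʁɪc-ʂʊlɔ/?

[ɳɛɖɢɪcʈʊlɔ]

The rule targets /ʁ/ (voiced uvular fricative), which sits after the trigger /ɖ/ (stop).
The voiced uvular stop is [ɢ], so /ʁ/ → [ɢ].
The same rule applies at the second boundary: /ʂ/ → [ʈ] next to /c/.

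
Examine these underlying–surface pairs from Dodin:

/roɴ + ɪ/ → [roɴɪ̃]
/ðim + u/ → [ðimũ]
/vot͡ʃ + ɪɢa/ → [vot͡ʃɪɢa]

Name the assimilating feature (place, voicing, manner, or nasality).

The vowel /ɪ/ surfaces as nasalised [ɪ̃] next to the preceding nasal /ɴ/ — it has acquired the [+nasal] feature of its neighbour.
Likewise in the remaining data: /u/ → [ũ] after /m/ — each time a vowel is nasalised next to a preceding nasal.
No change occurs in [vot͡ʃɪɢa] because the vowel at the boundary is adjacent to an oral consonant, not a nasal (/ɪ/ next to /t͡ʃ/).

nasality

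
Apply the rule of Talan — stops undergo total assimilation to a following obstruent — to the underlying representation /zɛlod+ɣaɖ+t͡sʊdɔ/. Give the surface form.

[zɛloɣɣat͡st͡sʊdɔ]

/d/ is the segment targeted by the rule; it sits immediately before /ɣ/, so it assimilates completely and surfaces as [ɣ].
At the second juncture, /ɖ/ likewise becomes [t͡s] adjacent to /t͡s/.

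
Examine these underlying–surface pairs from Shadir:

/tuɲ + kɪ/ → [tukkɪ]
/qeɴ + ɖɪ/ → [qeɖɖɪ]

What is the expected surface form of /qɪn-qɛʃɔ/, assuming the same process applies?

The data show regressive total assimilation (/ɲ/ → [k] before /k/; /ɴ/ → [ɖ] before /ɖ/): in every case the target segment becomes identical to its following neighbour, copying more than a single feature.
/n/ is the segment targeted by the rule; it sits immediately before /q/, so it assimilates completely and surfaces as [q].

[qɪqqɛʃɔ]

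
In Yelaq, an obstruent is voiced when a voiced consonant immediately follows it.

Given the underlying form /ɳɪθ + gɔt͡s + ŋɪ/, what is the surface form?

The rule targets /θ/ (voiceless dental fricative), which sits before the trigger /g/ (voiced).
Changing only its voicing to voiced gives [ð] — the voiced dental fricative.
The same rule applies at the second boundary: /t͡s/ → [d͡z] next to /ŋ/.

[ɳɪðgɔd͡zŋɪ]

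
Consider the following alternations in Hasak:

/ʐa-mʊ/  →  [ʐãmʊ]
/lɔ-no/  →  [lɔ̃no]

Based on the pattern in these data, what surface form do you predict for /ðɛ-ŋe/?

The data show regressive nasality assimilation (vowel nasalisation): /a/ → [ã] before /m/; /ɔ/ → [ɔ̃] before /n/ — a vowel is nasalised by an immediately following nasal consonant.
/ɛ/ sits next to the nasal /ŋ/ and is therefore nasalised to [ɛ̃].

[ðɛ̃ŋe]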